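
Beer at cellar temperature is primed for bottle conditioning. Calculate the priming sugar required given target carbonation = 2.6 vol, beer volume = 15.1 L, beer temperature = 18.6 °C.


residual = 14.695·(0.01821 + 0.09011·e^(−0.04·T));  sugar = (target − residual)·4.0·V
residual = 14.695·(0.01821 + 0.09011·e^(−0.04·18.6)) = 0.8969
sugar = (2.6 − 0.8969)·4.0·15.1

102.8701 g


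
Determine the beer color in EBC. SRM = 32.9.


EBC = SRM · 1.97
EBC = 32.9 · 1.97

64.8130 EBC


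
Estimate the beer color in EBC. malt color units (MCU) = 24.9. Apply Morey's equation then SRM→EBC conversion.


SRM = 1.4922·MCU^0.6859;  EBC = SRM·1.97
SRM = 1.4922·24.9^0.6859 = 13.5357
EBC = 13.5357·1.97

26.6653 EBC


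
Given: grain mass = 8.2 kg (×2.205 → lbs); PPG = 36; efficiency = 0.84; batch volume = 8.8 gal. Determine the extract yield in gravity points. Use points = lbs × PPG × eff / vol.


lbs = 8.2 × 2.205 = 18.0810
points = 18.0810 × 36 × 0.84 / 8.8

62.1329 points


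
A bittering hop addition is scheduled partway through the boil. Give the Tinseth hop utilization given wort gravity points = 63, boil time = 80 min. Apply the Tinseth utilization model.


U = 1.65·0.000125^(GP/1000) · (1 − e^(−0.04·t))/4.15
bigness = 1.65·0.000125^(63/1000) = 0.9367
boil_factor = (1 − e^(−0.04·80))/4.15 = 0.2311
U = 0.9367 · 0.2311

0.2165


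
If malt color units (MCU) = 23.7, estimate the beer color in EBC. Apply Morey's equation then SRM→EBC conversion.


SRM = 1.4922·MCU^0.6859;  EBC = SRM·1.97
SRM = 1.4922·23.7^0.6859 = 13.0848
EBC = 13.0848·1.97

25.7770 EBC


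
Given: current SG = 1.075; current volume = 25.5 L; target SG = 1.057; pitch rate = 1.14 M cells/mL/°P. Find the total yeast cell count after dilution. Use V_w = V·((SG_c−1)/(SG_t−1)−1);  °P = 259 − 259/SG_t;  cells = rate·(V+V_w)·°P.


V_w = 25.5·((1.075−1)/(1.057−1)−1) = 8.0526
V_final = 25.5 + 8.0526 = 33.5526
°P = 259 − 259/1.057 = 13.9669
cells = 1.14·33.5526·13.9669

534.2334 billion cells


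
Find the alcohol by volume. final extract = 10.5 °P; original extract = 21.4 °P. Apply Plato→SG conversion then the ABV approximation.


SG = 259/(259 − P);  ABV = (OG − FG)·131.25
OG = 259/(259 − 21.4) = 1.0901
FG = 259/(259 − 10.5) = 1.0423
ABV = (1.0901 − 1.0423)·131.25

6.2756 % ABV


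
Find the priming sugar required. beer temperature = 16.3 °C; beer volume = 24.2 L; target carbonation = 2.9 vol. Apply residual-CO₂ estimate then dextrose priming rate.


residual = 14.695·(0.01821 + 0.09011·e^(−0.04·T));  sugar = (target − residual)·4.0·V
residual = 14.695·(0.01821 + 0.09011·e^(−0.04·16.3)) = 0.9575
sugar = (2.9 − 0.9575)·4.0·24.2

188.0349 g


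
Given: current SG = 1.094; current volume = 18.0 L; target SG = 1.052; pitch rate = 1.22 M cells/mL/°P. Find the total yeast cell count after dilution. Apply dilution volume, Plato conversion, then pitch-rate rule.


V_w = V·((SG_c−1)/(SG_t−1)−1);  °P = 259 − 259/SG_t;  cells = rate·(V+V_w)·°P
V_w = 18.0·((1.094−1)/(1.052−1)−1) = 14.5385
V_final = 18.0 + 14.5385 = 32.5385
°P = 259 − 259/1.052 = 12.8023
cells = 1.22·32.5385·12.8023

508.2112 billion cells


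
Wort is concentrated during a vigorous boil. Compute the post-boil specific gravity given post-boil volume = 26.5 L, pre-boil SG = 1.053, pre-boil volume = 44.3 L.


SG_post = 1 + (SG_pre − 1)·V_pre/V_post
pts_pre = (1.053 − 1)·1000 = 53.0000
pts_post = 53.0000·44.3/26.5 = 88.6000
SG_post = 1 + 88.6000/1000

1.0886


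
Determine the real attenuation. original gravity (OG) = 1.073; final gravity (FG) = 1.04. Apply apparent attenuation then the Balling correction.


AA = (OG−FG)/(OG−1)·100;  RA = AA·0.8192
AA = (1.073 − 1.04)/(1.073 − 1)·100 = 45.2055
RA = 45.2055·0.8192

37.0323 %


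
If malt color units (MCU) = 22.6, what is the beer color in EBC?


SRM = 1.4922·MCU^0.6859;  EBC = SRM·1.97
SRM = 1.4922·22.6^0.6859 = 12.6651
EBC = 12.6651·1.97

24.9503 EBC


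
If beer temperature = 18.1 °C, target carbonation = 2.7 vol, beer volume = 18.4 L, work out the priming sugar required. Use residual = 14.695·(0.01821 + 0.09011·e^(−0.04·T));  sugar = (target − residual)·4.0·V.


residual = 14.695·(0.01821 + 0.09011·e^(−0.04·18.1)) = 0.9096
sugar = (2.7 − 0.9096)·4.0·18.4

131.7761 g


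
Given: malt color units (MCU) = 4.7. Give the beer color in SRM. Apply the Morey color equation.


SRM = 1.4922 · MCU^0.6859
SRM = 1.4922 · 4.7^0.6859

4.3134 SRM


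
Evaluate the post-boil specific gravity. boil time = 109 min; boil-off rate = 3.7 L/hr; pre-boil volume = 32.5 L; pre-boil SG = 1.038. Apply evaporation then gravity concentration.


V_post = V_pre − rate·(t/60);  SG_post = 1 + (SG_pre−1)·V_pre/V_post
V_post = 32.5 − 3.7·(109/60) = 25.7783
SG_post = 1 + (1.038 − 1)·32.5/25.7783

1.0479


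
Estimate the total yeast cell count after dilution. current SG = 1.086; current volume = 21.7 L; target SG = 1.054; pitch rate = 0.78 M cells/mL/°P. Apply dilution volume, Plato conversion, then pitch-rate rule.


V_w = V·((SG_c−1)/(SG_t−1)−1);  °P = 259 − 259/SG_t;  cells = rate·(V+V_w)·°P
V_w = 21.7·((1.086−1)/(1.054−1)−1) = 12.8593
V_final = 21.7 + 12.8593 = 34.5593
°P = 259 − 259/1.054 = 13.2694
cells = 0.78·34.5593·13.2694

357.6942 billion cells


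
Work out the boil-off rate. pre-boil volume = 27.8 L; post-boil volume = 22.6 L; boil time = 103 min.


rate = (V_pre − V_post) / (t_min/60)
rate = (27.8 − 22.6) / (103/60)

3.0291 L/hr


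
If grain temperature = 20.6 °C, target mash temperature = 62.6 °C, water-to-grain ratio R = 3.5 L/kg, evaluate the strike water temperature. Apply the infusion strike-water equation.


T_strike = (0.41/R)·(T_mash − T_grain) + T_mash
T_strike = (0.41/3.5)·(62.6 − 20.6) + 62.6

67.5200 °C


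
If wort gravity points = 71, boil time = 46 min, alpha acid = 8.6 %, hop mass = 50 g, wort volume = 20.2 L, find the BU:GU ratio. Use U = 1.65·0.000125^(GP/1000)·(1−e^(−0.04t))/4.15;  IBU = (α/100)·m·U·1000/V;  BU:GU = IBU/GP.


U = 1.65·0.000125^(71/1000)·(1−e^(−0.04·46))/4.15 = 0.1767
IBU = (8.6/100)·50·0.1767·1000/20.2 = 37.6118
BU:GU = 37.6118/71

0.5297


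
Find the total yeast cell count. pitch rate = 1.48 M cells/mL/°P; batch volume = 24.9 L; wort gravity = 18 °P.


cells (billions) = rate · V_L · °P
cells = 1.48 · 24.9 · 18

663.3360 billion cells


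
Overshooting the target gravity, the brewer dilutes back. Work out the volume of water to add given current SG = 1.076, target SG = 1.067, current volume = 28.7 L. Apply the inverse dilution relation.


V_water = V·((SG_curr − 1)/(SG_target − 1) − 1)
V_water = 28.7·((1.076 − 1)/(1.067 − 1) − 1)

3.8552 L


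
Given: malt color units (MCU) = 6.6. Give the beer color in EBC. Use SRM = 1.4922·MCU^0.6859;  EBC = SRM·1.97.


SRM = 1.4922·6.6^0.6859 = 5.4444
EBC = 5.4444·1.97

10.7255 EBC


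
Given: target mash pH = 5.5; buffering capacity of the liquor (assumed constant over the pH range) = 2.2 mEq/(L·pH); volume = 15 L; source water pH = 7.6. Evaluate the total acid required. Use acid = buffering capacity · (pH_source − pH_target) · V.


acid = 2.2 · (7.6 − 5.5) · 15

69.3000 mEq


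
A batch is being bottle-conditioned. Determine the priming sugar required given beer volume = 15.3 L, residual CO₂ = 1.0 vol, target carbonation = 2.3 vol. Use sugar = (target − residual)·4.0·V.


sugar = (2.3 − 1.0)·4.0·15.3

79.5600 g


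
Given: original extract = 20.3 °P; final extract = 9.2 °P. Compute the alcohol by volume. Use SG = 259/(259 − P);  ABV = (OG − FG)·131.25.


OG = 259/(259 − 20.3) = 1.0850
FG = 259/(259 − 9.2) = 1.0368
ABV = (1.0850 − 1.0368)·131.25

6.3282 % ABV


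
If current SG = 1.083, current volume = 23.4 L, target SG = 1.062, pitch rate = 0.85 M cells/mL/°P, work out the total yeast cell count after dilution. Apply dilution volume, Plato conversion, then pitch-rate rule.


V_w = V·((SG_c−1)/(SG_t−1)−1);  °P = 259 − 259/SG_t;  cells = rate·(V+V_w)·°P
V_w = 23.4·((1.083−1)/(1.062−1)−1) = 7.9258
V_final = 23.4 + 7.9258 = 31.3258
°P = 259 − 259/1.062 = 15.1205
cells = 0.85·31.3258·15.1205

402.6133 billion cells


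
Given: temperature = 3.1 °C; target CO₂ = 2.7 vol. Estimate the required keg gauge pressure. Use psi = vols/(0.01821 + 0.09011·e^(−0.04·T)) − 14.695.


psi = 2.7/(0.01821 + 0.09011·e^(−0.04·3.1)) − 14.695

12.9092 psi


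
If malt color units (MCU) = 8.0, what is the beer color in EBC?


SRM = 1.4922·MCU^0.6859;  EBC = SRM·1.97
SRM = 1.4922·8.0^0.6859 = 6.2124
EBC = 6.2124·1.97

12.2383 EBC


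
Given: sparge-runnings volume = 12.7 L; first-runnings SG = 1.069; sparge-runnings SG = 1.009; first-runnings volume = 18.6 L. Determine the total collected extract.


total = Σ (SG_i − 1)·1000·V_i
first = (1.069 − 1)·1000·18.6 = 1283.4000
sparge = (1.009 − 1)·1000·12.7 = 114.3000
total = 1283.4000 + 114.3000

1397.7000 gravity·L


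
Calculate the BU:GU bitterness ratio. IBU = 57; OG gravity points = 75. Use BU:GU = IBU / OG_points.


BU:GU = 57 / 75

0.7600


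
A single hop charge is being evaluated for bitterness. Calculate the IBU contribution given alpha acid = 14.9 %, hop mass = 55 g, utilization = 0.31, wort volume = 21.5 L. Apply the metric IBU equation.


IBU = (α/100)·mass·U·1000 / V
IBU = (14.9/100)·55·0.31·1000 / 21.5

118.1605 IBU


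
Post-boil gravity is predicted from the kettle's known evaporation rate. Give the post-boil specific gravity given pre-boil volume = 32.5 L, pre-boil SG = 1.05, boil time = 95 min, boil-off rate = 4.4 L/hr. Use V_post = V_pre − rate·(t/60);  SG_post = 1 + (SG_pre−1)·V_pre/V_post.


V_post = 32.5 − 4.4·(95/60) = 25.5333
SG_post = 1 + (1.05 − 1)·32.5/25.5333

1.0636


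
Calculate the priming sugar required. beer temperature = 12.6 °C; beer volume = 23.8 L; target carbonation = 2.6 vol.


residual = 14.695·(0.01821 + 0.09011·e^(−0.04·T));  sugar = (target − residual)·4.0·V
residual = 14.695·(0.01821 + 0.09011·e^(−0.04·12.6)) = 1.0675
sugar = (2.6 − 1.0675)·4.0·23.8

145.8904 g


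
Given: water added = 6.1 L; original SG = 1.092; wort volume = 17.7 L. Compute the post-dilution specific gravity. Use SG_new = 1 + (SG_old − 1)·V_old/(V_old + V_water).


pts = (1.092 − 1)·1000·17.7/(17.7 + 6.1) = 68.4202
SG_new = 1 + 68.4202/1000

1.0684


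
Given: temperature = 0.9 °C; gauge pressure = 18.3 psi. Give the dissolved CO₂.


vols = (P + 14.695)·(0.01821 + 0.09011·e^(−0.04·T))
vols = (18.3 + 14.695)·(0.01821 + 0.09011·e^(−0.04·0.9))

3.4689 volumes


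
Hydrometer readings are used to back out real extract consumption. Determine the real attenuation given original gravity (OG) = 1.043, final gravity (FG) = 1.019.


AA = (OG−FG)/(OG−1)·100;  RA = AA·0.8192
AA = (1.043 − 1.019)/(1.043 − 1)·100 = 55.8140
RA = 55.8140·0.8192

45.7228 %


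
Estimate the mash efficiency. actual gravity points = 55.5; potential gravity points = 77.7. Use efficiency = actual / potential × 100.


efficiency = 55.5 / 77.7 × 100

71.4286 %


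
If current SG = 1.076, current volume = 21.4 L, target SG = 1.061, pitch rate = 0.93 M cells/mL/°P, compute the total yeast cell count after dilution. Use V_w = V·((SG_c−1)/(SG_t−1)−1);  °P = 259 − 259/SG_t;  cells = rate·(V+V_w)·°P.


V_w = 21.4·((1.076−1)/(1.061−1)−1) = 5.2623
V_final = 21.4 + 5.2623 = 26.6623
°P = 259 − 259/1.061 = 14.8907
cells = 0.93·26.6623·14.8907

369.2281 billion cells


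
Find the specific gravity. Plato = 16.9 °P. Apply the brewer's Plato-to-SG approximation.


SG = 259/(259 − P)
SG = 259/(259 − 16.9)

1.0698


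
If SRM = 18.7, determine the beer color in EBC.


EBC = SRM · 1.97
EBC = 18.7 · 1.97

36.8390 EBC


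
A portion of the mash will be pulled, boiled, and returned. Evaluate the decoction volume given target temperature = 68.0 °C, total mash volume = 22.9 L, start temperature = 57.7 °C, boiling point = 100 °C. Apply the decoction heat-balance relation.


V_dec = V_total·(T_target − T_start)/(T_boil − T_start)
V_dec = 22.9·(68.0 − 57.7)/(100 − 57.7)

5.5761 L


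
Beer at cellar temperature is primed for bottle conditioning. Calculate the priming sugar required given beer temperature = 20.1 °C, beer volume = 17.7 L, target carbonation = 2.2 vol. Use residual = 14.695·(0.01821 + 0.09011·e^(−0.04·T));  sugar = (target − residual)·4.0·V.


residual = 14.695·(0.01821 + 0.09011·e^(−0.04·20.1)) = 0.8602
sugar = (2.2 − 0.8602)·4.0·17.7

94.8573 g


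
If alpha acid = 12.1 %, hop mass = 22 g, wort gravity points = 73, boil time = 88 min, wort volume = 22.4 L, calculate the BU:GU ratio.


U = 1.65·0.000125^(GP/1000)·(1−e^(−0.04t))/4.15;  IBU = (α/100)·m·U·1000/V;  BU:GU = IBU/GP
U = 1.65·0.000125^(73/1000)·(1−e^(−0.04·88))/4.15 = 0.2002
IBU = (12.1/100)·22·0.2002·1000/22.4 = 23.7915
BU:GU = 23.7915/73

0.3259


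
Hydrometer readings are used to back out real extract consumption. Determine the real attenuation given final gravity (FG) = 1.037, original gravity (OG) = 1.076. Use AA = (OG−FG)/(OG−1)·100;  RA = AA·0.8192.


AA = (1.076 − 1.037)/(1.076 − 1)·100 = 51.3158
RA = 51.3158·0.8192

42.0379 %


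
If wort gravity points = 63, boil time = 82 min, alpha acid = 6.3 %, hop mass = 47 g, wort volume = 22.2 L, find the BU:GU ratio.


U = 1.65·0.000125^(GP/1000)·(1−e^(−0.04t))/4.15;  IBU = (α/100)·m·U·1000/V;  BU:GU = IBU/GP
U = 1.65·0.000125^(63/1000)·(1−e^(−0.04·82))/4.15 = 0.2172
IBU = (6.3/100)·47·0.2172·1000/22.2 = 28.9714
BU:GU = 28.9714/63

0.4599


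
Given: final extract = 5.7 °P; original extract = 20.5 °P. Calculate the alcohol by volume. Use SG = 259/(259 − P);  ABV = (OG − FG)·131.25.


OG = 259/(259 − 20.5) = 1.0860
FG = 259/(259 − 5.7) = 1.0225
ABV = (1.0860 − 1.0225)·131.25

8.3279 % ABV


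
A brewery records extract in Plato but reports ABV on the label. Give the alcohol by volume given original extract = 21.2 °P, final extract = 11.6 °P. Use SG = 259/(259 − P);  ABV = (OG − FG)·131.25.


OG = 259/(259 − 21.2) = 1.0892
FG = 259/(259 − 11.6) = 1.0469
ABV = (1.0892 − 1.0469)·131.25

5.5470 % ABV


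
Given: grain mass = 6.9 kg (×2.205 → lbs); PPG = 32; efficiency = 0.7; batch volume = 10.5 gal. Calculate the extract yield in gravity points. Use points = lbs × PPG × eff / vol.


lbs = 6.9 × 2.205 = 15.2145
points = 15.2145 × 32 × 0.7 / 10.5

32.4576 points


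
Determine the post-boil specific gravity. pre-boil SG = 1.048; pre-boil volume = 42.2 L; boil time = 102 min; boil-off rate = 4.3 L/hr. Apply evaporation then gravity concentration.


V_post = V_pre − rate·(t/60);  SG_post = 1 + (SG_pre−1)·V_pre/V_post
V_post = 42.2 − 4.3·(102/60) = 34.8900
SG_post = 1 + (1.048 − 1)·42.2/34.8900

1.0581


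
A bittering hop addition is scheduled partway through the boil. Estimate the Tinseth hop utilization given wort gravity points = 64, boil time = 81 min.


U = 1.65·0.000125^(GP/1000) · (1 − e^(−0.04·t))/4.15
bigness = 1.65·0.000125^(64/1000) = 0.9283
boil_factor = (1 − e^(−0.04·81))/4.15 = 0.2315
U = 0.9283 · 0.2315

0.2149


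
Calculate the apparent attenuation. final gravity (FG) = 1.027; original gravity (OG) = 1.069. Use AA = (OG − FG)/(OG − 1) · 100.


AA = (1.069 − 1.027)/(1.069 − 1) · 100

60.8696 %


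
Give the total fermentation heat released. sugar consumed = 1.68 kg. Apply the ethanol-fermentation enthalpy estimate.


Q = m_sugar · 590 kJ/kg
Q = 1.68 · 590

991.2000 kJ


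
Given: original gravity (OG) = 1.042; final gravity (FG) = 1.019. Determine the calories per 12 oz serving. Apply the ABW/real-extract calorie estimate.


ABW = (OG−FG)·131.25·0.79/FG;  °P = 259 − 259/SG (for OG→OE and FG→AE);  RE = 0.1808·OE + 0.8192·AE;  Cal = (6.9·ABW + 4·(RE−0.1))·FG·3.55
ABW = (1.042 − 1.019)·131.25·0.79/1.019 = 2.3403
OE = 259 − 259/1.042 = 10.4395 °P
AE = 259 − 259/1.019 = 4.8292 °P
RE = 0.1808·10.4395 + 0.8192·4.8292 = 5.8436 °P
Cal = (6.9·2.3403 + 4·(5.8436−0.1))·1.019·3.55

141.5245 kcal


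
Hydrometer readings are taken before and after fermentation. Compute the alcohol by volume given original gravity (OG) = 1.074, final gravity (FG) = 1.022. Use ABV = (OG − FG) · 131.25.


ABV = (1.074 − 1.022) · 131.25

6.8250 % ABV


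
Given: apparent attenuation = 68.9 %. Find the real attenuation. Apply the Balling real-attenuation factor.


RA = AA · 0.8192
RA = 68.9 · 0.8192

56.4429 %


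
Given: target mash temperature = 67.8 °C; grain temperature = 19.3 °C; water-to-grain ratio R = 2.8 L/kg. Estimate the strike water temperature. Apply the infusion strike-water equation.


T_strike = (0.41/R)·(T_mash − T_grain) + T_mash
T_strike = (0.41/2.8)·(67.8 − 19.3) + 67.8

74.9018 °C


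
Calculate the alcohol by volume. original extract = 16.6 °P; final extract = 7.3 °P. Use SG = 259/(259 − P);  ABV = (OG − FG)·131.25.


OG = 259/(259 − 16.6) = 1.0685
FG = 259/(259 − 7.3) = 1.0290
ABV = (1.0685 − 1.0290)·131.25

5.1816 % ABV


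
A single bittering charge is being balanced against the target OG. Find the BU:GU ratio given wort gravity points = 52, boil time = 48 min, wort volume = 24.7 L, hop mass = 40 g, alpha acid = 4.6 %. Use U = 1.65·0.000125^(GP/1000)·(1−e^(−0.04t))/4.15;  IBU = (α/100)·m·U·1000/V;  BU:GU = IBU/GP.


U = 1.65·0.000125^(52/1000)·(1−e^(−0.04·48))/4.15 = 0.2126
IBU = (4.6/100)·40·0.2126·1000/24.7 = 15.8396
BU:GU = 15.8396/52

0.3046


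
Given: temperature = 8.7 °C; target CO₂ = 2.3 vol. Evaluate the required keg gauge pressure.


psi = vols/(0.01821 + 0.09011·e^(−0.04·T)) − 14.695
psi = 2.3/(0.01821 + 0.09011·e^(−0.04·8.7)) − 14.695

13.4098 psi


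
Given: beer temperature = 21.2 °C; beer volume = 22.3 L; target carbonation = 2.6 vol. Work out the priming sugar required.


residual = 14.695·(0.01821 + 0.09011·e^(−0.04·T));  sugar = (target − residual)·4.0·V
residual = 14.695·(0.01821 + 0.09011·e^(−0.04·21.2)) = 0.8347
sugar = (2.6 − 0.8347)·4.0·22.3

157.4650 g


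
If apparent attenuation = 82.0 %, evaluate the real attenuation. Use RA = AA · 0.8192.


RA = 82.0 · 0.8192

67.1744 %


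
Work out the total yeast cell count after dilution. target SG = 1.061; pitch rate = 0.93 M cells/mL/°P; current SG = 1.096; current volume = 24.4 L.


V_w = V·((SG_c−1)/(SG_t−1)−1);  °P = 259 − 259/SG_t;  cells = rate·(V+V_w)·°P
V_w = 24.4·((1.096−1)/(1.061−1)−1) = 14.0000
V_final = 24.4 + 14.0000 = 38.4000
°P = 259 − 259/1.061 = 14.8907
cells = 0.93·38.4000·14.8907

531.7756 billion cells


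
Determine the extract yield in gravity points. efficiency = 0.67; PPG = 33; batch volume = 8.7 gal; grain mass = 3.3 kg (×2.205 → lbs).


points = lbs × PPG × eff / vol
lbs = 3.3 × 2.205 = 7.2765
points = 7.2765 × 33 × 0.67 / 8.7

18.4923 points


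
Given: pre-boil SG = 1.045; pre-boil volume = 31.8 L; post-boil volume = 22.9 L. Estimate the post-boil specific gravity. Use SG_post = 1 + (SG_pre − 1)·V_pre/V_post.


pts_pre = (1.045 − 1)·1000 = 45.0000
pts_post = 45.0000·31.8/22.9 = 62.4891
SG_post = 1 + 62.4891/1000

1.0625


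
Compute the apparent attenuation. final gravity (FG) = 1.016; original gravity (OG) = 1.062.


AA = (OG − FG)/(OG − 1) · 100
AA = (1.062 − 1.016)/(1.062 − 1) · 100

74.1935 %


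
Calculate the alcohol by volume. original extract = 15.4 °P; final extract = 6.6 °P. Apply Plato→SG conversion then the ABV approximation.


SG = 259/(259 − P);  ABV = (OG − FG)·131.25
OG = 259/(259 − 15.4) = 1.0632
FG = 259/(259 − 6.6) = 1.0261
ABV = (1.0632 − 1.0261)·131.25

4.8654 % ABV


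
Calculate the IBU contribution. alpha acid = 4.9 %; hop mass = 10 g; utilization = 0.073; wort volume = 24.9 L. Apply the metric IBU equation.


IBU = (α/100)·mass·U·1000 / V
IBU = (4.9/100)·10·0.073·1000 / 24.9

1.4365 IBU


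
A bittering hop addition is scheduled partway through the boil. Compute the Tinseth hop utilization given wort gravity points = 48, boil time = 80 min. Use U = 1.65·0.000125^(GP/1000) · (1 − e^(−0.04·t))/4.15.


bigness = 1.65·0.000125^(48/1000) = 1.0719
boil_factor = (1 − e^(−0.04·80))/4.15 = 0.2311
U = 1.0719 · 0.2311

0.2478


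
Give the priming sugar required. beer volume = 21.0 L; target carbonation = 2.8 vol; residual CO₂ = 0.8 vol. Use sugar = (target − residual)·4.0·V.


sugar = (2.8 − 0.8)·4.0·21.0

168.0000 g


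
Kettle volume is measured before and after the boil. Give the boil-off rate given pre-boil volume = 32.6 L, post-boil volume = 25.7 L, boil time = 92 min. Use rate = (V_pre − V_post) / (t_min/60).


rate = (32.6 − 25.7) / (92/60)

4.5000 L/hr


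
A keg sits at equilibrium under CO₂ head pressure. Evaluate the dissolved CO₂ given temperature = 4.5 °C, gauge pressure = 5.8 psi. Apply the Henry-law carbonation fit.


vols = (P + 14.695)·(0.01821 + 0.09011·e^(−0.04·T))
vols = (5.8 + 14.695)·(0.01821 + 0.09011·e^(−0.04·4.5))

1.9158 volumes


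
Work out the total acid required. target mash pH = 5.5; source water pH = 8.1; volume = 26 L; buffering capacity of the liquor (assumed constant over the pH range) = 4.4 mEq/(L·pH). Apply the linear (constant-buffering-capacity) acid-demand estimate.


acid = buffering capacity · (pH_source − pH_target) · V
acid = 4.4 · (8.1 − 5.5) · 26

297.4400 mEq


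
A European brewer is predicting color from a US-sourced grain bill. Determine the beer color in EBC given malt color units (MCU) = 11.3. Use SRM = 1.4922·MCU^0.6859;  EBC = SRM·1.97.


SRM = 1.4922·11.3^0.6859 = 7.8729
EBC = 7.8729·1.97

15.5096 EBC


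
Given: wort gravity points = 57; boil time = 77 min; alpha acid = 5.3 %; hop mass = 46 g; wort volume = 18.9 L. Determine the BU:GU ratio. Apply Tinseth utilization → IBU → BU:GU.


U = 1.65·0.000125^(GP/1000)·(1−e^(−0.04t))/4.15;  IBU = (α/100)·m·U·1000/V;  BU:GU = IBU/GP
U = 1.65·0.000125^(57/1000)·(1−e^(−0.04·77))/4.15 = 0.2273
IBU = (5.3/100)·46·0.2273·1000/18.9 = 29.3156
BU:GU = 29.3156/57

0.5143


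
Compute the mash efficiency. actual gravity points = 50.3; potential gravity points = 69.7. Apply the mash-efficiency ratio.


efficiency = actual / potential × 100
efficiency = 50.3 / 69.7 × 100

72.1664 %


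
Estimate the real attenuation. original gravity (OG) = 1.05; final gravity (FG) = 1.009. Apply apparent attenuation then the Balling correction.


AA = (OG−FG)/(OG−1)·100;  RA = AA·0.8192
AA = (1.05 − 1.009)/(1.05 − 1)·100 = 82.0000
RA = 82.0000·0.8192

67.1744 %


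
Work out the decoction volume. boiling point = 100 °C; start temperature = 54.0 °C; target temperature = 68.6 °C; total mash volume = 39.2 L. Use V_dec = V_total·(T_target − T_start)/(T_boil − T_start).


V_dec = 39.2·(68.6 − 54.0)/(100 − 54.0)

12.4417 L


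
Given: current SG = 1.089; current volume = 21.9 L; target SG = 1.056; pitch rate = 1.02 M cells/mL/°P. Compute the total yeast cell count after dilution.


V_w = V·((SG_c−1)/(SG_t−1)−1);  °P = 259 − 259/SG_t;  cells = rate·(V+V_w)·°P
V_w = 21.9·((1.089−1)/(1.056−1)−1) = 12.9054
V_final = 21.9 + 12.9054 = 34.8054
°P = 259 − 259/1.056 = 13.7348
cells = 1.02·34.8054·13.7348

487.6072 billion cells


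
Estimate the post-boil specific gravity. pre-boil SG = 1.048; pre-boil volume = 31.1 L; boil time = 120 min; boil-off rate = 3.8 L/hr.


V_post = V_pre − rate·(t/60);  SG_post = 1 + (SG_pre−1)·V_pre/V_post
V_post = 31.1 − 3.8·(120/60) = 23.5000
SG_post = 1 + (1.048 − 1)·31.1/23.5000

1.0635


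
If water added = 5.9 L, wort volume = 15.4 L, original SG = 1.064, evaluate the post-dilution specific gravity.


SG_new = 1 + (SG_old − 1)·V_old/(V_old + V_water)
pts = (1.064 − 1)·1000·15.4/(15.4 + 5.9) = 46.2723
SG_new = 1 + 46.2723/1000

1.0463


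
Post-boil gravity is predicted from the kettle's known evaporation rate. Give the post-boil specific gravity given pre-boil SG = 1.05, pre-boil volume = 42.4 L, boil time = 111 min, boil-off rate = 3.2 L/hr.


V_post = V_pre − rate·(t/60);  SG_post = 1 + (SG_pre−1)·V_pre/V_post
V_post = 42.4 − 3.2·(111/60) = 36.4800
SG_post = 1 + (1.05 − 1)·42.4/36.4800

1.0581


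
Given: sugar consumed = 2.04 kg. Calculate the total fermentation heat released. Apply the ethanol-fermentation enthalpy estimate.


Q = m_sugar · 590 kJ/kg
Q = 2.04 · 590

1203.6000 kJ


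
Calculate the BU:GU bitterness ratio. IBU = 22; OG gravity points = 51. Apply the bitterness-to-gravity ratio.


BU:GU = IBU / OG_points
BU:GU = 22 / 51

0.4314


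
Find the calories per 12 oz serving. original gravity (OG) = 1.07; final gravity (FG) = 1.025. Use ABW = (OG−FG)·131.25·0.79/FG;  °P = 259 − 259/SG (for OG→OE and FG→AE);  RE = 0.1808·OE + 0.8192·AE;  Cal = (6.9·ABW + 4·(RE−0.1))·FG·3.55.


ABW = (1.07 − 1.025)·131.25·0.79/1.025 = 4.5521
OE = 259 − 259/1.07 = 16.9439 °P
AE = 259 − 259/1.025 = 6.3171 °P
RE = 0.1808·16.9439 + 0.8192·6.3171 = 8.2384 °P
Cal = (6.9·4.5521 + 4·(8.2384−0.1))·1.025·3.55

232.7467 kcal


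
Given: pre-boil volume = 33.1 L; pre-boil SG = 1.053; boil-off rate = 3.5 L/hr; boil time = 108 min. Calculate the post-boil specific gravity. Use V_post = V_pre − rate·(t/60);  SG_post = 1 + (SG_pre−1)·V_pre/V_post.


V_post = 33.1 − 3.5·(108/60) = 26.8000
SG_post = 1 + (1.053 − 1)·33.1/26.8000

1.0655


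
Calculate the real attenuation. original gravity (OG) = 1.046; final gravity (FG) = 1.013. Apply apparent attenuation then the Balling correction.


AA = (OG−FG)/(OG−1)·100;  RA = AA·0.8192
AA = (1.046 − 1.013)/(1.046 − 1)·100 = 71.7391
RA = 71.7391·0.8192

58.7687 %


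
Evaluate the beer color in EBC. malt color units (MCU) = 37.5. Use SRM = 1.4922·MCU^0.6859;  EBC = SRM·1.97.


SRM = 1.4922·37.5^0.6859 = 17.9248
EBC = 17.9248·1.97

35.3119 EBC


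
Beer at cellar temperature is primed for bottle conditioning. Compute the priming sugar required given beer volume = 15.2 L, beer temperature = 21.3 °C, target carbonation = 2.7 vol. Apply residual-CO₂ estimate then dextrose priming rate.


residual = 14.695·(0.01821 + 0.09011·e^(−0.04·T));  sugar = (target − residual)·4.0·V
residual = 14.695·(0.01821 + 0.09011·e^(−0.04·21.3)) = 0.8324
sugar = (2.7 − 0.8324)·4.0·15.2

113.5480 g


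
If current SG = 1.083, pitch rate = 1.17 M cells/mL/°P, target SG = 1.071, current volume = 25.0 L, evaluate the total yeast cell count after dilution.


V_w = V·((SG_c−1)/(SG_t−1)−1);  °P = 259 − 259/SG_t;  cells = rate·(V+V_w)·°P
V_w = 25.0·((1.083−1)/(1.071−1)−1) = 4.2254
V_final = 25.0 + 4.2254 = 29.2254
°P = 259 − 259/1.071 = 17.1699
cells = 1.17·29.2254·17.1699

587.1029 billion cells


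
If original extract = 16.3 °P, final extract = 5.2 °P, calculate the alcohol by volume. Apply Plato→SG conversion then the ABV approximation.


SG = 259/(259 − P);  ABV = (OG − FG)·131.25
OG = 259/(259 − 16.3) = 1.0672
FG = 259/(259 − 5.2) = 1.0205
ABV = (1.0672 − 1.0205)·131.25

6.1258 % ABV


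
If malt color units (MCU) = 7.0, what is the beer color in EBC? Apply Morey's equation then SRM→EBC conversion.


SRM = 1.4922·MCU^0.6859;  EBC = SRM·1.97
SRM = 1.4922·7.0^0.6859 = 5.6687
EBC = 5.6687·1.97

11.1672 EBC


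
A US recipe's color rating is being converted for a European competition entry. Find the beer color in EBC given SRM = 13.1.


EBC = SRM · 1.97
EBC = 13.1 · 1.97

25.8070 EBC


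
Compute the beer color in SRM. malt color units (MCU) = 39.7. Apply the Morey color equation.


SRM = 1.4922 · MCU^0.6859
SRM = 1.4922 · 39.7^0.6859

18.6396 SRM


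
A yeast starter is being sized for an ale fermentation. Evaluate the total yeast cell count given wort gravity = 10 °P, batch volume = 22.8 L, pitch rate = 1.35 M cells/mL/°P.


cells (billions) = rate · V_L · °P
cells = 1.35 · 22.8 · 10

307.8000 billion cells


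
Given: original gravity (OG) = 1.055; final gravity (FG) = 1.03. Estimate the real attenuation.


AA = (OG−FG)/(OG−1)·100;  RA = AA·0.8192
AA = (1.055 − 1.03)/(1.055 − 1)·100 = 45.4545
RA = 45.4545·0.8192

37.2364 %


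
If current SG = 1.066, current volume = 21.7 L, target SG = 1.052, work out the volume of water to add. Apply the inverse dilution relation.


V_water = V·((SG_curr − 1)/(SG_target − 1) − 1)
V_water = 21.7·((1.066 − 1)/(1.052 − 1) − 1)

5.8423 L


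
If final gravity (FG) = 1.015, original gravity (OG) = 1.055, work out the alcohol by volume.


ABV = (OG − FG) · 131.25
ABV = (1.055 − 1.015) · 131.25

5.2500 % ABV


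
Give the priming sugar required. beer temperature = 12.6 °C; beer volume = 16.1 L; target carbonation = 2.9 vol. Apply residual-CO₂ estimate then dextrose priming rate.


residual = 14.695·(0.01821 + 0.09011·e^(−0.04·T));  sugar = (target − residual)·4.0·V
residual = 14.695·(0.01821 + 0.09011·e^(−0.04·12.6)) = 1.0675
sugar = (2.9 − 1.0675)·4.0·16.1

118.0106 g


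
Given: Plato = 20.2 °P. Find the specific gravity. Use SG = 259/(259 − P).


SG = 259/(259 − 20.2)

1.0846


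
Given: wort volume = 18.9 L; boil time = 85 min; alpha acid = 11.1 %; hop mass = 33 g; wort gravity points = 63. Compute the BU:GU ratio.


U = 1.65·0.000125^(GP/1000)·(1−e^(−0.04t))/4.15;  IBU = (α/100)·m·U·1000/V;  BU:GU = IBU/GP
U = 1.65·0.000125^(63/1000)·(1−e^(−0.04·85))/4.15 = 0.2182
IBU = (11.1/100)·33·0.2182·1000/18.9 = 42.2839
BU:GU = 42.2839/63

0.6712


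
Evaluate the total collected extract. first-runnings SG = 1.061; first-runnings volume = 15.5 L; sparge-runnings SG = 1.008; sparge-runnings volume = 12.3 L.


total = Σ (SG_i − 1)·1000·V_i
first = (1.061 − 1)·1000·15.5 = 945.5000
sparge = (1.008 − 1)·1000·12.3 = 98.4000
total = 945.5000 + 98.4000

1043.9000 gravity·L


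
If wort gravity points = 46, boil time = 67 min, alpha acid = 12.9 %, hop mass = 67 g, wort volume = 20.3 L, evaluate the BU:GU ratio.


U = 1.65·0.000125^(GP/1000)·(1−e^(−0.04t))/4.15;  IBU = (α/100)·m·U·1000/V;  BU:GU = IBU/GP
U = 1.65·0.000125^(46/1000)·(1−e^(−0.04·67))/4.15 = 0.2449
IBU = (12.9/100)·67·0.2449·1000/20.3 = 104.2835
BU:GU = 104.2835/46

2.2670


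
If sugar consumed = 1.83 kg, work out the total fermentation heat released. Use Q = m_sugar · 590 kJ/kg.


Q = 1.83 · 590

1079.7000 kJ


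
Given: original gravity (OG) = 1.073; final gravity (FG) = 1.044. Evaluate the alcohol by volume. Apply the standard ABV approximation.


ABV = (OG − FG) · 131.25
ABV = (1.073 − 1.044) · 131.25

3.8062 % ABV


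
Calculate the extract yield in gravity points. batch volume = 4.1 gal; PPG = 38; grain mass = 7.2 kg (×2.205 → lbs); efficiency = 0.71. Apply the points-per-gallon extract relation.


points = lbs × PPG × eff / vol
lbs = 7.2 × 2.205 = 15.8760
points = 15.8760 × 38 × 0.71 / 4.1

104.4718 points


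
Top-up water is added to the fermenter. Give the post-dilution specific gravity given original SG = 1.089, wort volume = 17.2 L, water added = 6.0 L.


SG_new = 1 + (SG_old − 1)·V_old/(V_old + V_water)
pts = (1.089 − 1)·1000·17.2/(17.2 + 6.0) = 65.9828
SG_new = 1 + 65.9828/1000

1.0660


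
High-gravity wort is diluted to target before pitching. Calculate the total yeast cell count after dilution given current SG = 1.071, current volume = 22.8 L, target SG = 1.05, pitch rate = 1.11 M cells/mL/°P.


V_w = V·((SG_c−1)/(SG_t−1)−1);  °P = 259 − 259/SG_t;  cells = rate·(V+V_w)·°P
V_w = 22.8·((1.071−1)/(1.05−1)−1) = 9.5760
V_final = 22.8 + 9.5760 = 32.3760
°P = 259 − 259/1.05 = 12.3333
cells = 1.11·32.3760·12.3333

443.2274 billion cells


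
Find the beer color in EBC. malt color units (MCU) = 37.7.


SRM = 1.4922·MCU^0.6859;  EBC = SRM·1.97
SRM = 1.4922·37.7^0.6859 = 17.9903
EBC = 17.9903·1.97

35.4410 EBC


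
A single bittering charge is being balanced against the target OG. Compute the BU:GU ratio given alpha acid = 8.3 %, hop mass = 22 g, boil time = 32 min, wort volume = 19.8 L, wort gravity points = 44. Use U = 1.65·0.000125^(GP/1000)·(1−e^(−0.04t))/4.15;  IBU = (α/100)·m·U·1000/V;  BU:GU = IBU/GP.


U = 1.65·0.000125^(44/1000)·(1−e^(−0.04·32))/4.15 = 0.1933
IBU = (8.3/100)·22·0.1933·1000/19.8 = 17.8258
BU:GU = 17.8258/44

0.4051


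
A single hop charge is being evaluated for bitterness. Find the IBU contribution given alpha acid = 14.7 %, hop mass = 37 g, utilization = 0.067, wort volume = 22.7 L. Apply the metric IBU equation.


IBU = (α/100)·mass·U·1000 / V
IBU = (14.7/100)·37·0.067·1000 / 22.7

16.0534 IBU


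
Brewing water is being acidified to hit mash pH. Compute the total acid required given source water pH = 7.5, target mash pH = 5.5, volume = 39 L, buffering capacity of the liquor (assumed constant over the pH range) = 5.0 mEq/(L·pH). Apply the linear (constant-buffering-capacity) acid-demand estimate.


acid = buffering capacity · (pH_source − pH_target) · V
acid = 5.0 · (7.5 − 5.5) · 39

390.0000 mEq


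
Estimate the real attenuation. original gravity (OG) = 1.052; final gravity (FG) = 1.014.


AA = (OG−FG)/(OG−1)·100;  RA = AA·0.8192
AA = (1.052 − 1.014)/(1.052 − 1)·100 = 73.0769
RA = 73.0769·0.8192

59.8646 %


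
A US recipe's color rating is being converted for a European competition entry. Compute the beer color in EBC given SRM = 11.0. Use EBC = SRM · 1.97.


EBC = 11.0 · 1.97

21.6700 EBC


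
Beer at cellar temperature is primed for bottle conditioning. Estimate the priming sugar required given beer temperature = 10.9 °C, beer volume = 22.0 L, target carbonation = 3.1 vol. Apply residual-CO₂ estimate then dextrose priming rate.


residual = 14.695·(0.01821 + 0.09011·e^(−0.04·T));  sugar = (target − residual)·4.0·V
residual = 14.695·(0.01821 + 0.09011·e^(−0.04·10.9)) = 1.1238
sugar = (3.1 − 1.1238)·4.0·22.0

173.9034 g


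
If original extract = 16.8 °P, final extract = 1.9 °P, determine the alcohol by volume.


SG = 259/(259 − P);  ABV = (OG − FG)·131.25
OG = 259/(259 − 16.8) = 1.0694
FG = 259/(259 − 1.9) = 1.0074
ABV = (1.0694 − 1.0074)·131.25

8.1341 % ABV


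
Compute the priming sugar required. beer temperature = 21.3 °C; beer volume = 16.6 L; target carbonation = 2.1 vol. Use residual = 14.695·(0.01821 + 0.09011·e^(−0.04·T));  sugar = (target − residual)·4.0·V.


residual = 14.695·(0.01821 + 0.09011·e^(−0.04·21.3)) = 0.8324
sugar = (2.1 − 0.8324)·4.0·16.6

84.1664 g


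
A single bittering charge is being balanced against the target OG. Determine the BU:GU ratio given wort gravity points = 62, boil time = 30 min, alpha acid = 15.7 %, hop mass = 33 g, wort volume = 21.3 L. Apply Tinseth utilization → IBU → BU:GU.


U = 1.65·0.000125^(GP/1000)·(1−e^(−0.04t))/4.15;  IBU = (α/100)·m·U·1000/V;  BU:GU = IBU/GP
U = 1.65·0.000125^(62/1000)·(1−e^(−0.04·30))/4.15 = 0.1591
IBU = (15.7/100)·33·0.1591·1000/21.3 = 38.7110
BU:GU = 38.7110/62

0.6244


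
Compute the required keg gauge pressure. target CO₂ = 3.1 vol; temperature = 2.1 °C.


psi = vols/(0.01821 + 0.09011·e^(−0.04·T)) − 14.695
psi = 3.1/(0.01821 + 0.09011·e^(−0.04·2.1)) − 14.695

15.9799 psi


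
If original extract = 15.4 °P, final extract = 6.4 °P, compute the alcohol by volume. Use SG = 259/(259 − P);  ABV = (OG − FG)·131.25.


OG = 259/(259 − 15.4) = 1.0632
FG = 259/(259 − 6.4) = 1.0253
ABV = (1.0632 − 1.0253)·131.25

4.9720 % ABV


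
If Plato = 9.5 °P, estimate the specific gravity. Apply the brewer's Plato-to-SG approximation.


SG = 259/(259 − P)
SG = 259/(259 − 9.5)

1.0381


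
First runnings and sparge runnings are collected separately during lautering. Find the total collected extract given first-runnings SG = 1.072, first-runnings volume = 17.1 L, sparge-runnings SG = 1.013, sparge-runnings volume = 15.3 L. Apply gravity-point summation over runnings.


total = Σ (SG_i − 1)·1000·V_i
first = (1.072 − 1)·1000·17.1 = 1231.2000
sparge = (1.013 − 1)·1000·15.3 = 198.9000
total = 1231.2000 + 198.9000

1430.1000 gravity·L


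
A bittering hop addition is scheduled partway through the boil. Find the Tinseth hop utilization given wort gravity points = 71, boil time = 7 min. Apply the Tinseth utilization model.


U = 1.65·0.000125^(GP/1000) · (1 − e^(−0.04·t))/4.15
bigness = 1.65·0.000125^(71/1000) = 0.8717
boil_factor = (1 − e^(−0.04·7))/4.15 = 0.0588
U = 0.8717 · 0.0588

0.0513


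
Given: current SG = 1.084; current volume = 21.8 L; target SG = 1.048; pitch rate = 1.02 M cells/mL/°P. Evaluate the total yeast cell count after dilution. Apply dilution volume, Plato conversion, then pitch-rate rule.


V_w = V·((SG_c−1)/(SG_t−1)−1);  °P = 259 − 259/SG_t;  cells = rate·(V+V_w)·°P
V_w = 21.8·((1.084−1)/(1.048−1)−1) = 16.3500
V_final = 21.8 + 16.3500 = 38.1500
°P = 259 − 259/1.048 = 11.8626
cells = 1.02·38.1500·11.8626

461.6092 billion cells


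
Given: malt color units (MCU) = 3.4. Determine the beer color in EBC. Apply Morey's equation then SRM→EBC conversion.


SRM = 1.4922·MCU^0.6859;  EBC = SRM·1.97
SRM = 1.4922·3.4^0.6859 = 3.4544
EBC = 3.4544·1.97

6.8051 EBC


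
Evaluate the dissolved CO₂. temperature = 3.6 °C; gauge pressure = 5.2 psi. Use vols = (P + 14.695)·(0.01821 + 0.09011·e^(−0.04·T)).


vols = (5.2 + 14.695)·(0.01821 + 0.09011·e^(−0.04·3.6))

1.9146 volumes


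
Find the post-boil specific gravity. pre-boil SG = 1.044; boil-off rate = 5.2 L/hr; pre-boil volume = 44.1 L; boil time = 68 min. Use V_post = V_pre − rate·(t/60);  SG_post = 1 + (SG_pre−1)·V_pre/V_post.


V_post = 44.1 − 5.2·(68/60) = 38.2067
SG_post = 1 + (1.044 − 1)·44.1/38.2067

1.0508


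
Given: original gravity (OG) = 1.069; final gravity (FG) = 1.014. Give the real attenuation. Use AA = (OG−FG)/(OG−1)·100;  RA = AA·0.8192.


AA = (1.069 − 1.014)/(1.069 − 1)·100 = 79.7101
RA = 79.7101·0.8192

65.2986 %


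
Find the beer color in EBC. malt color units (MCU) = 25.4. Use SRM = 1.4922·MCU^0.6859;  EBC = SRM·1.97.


SRM = 1.4922·25.4^0.6859 = 13.7215
EBC = 13.7215·1.97

27.0314 EBC


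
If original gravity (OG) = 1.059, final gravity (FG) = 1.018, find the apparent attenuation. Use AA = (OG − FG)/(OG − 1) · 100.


AA = (1.059 − 1.018)/(1.059 − 1) · 100

69.4915 %


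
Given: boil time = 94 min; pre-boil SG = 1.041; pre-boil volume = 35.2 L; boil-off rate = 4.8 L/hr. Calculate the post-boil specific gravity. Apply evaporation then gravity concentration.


V_post = V_pre − rate·(t/60);  SG_post = 1 + (SG_pre−1)·V_pre/V_post
V_post = 35.2 − 4.8·(94/60) = 27.6800
SG_post = 1 + (1.041 − 1)·35.2/27.6800

1.0521


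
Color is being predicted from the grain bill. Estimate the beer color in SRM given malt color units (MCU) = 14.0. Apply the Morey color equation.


SRM = 1.4922 · MCU^0.6859
SRM = 1.4922 · 14.0^0.6859

9.1192 SRM


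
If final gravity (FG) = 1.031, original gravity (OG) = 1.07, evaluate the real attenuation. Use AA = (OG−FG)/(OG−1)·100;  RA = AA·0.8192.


AA = (1.07 − 1.031)/(1.07 − 1)·100 = 55.7143
RA = 55.7143·0.8192

45.6411 %
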